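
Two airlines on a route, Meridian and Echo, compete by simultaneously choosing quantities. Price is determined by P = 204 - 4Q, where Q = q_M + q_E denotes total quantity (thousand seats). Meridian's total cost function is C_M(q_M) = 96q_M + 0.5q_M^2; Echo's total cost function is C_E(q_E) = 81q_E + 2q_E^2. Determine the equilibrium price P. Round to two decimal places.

Meridian's profit: π_M = (204 - 4Q)q_M - (96q_M + (1/2)q_M²). Setting ∂π_M/∂q_M = 0: 108 - 9q_M - 4(q_E) = 0.
Echo's profit: π_E = (204 - 4Q)q_E - (81q_E + 2q_E²). Setting ∂π_E/∂q_E = 0: 123 - 12q_E - 4(q_M) = 0.
So q_M = (108 - 4q_E)/9 and q_E = (123 - 4q_M)/12.
Solving the pair: q_M = 201/23, q_E = 675/92.
Total output Q = 1479/92, so price P = 204 - 4·(1479/92) = 139.6957.

139.70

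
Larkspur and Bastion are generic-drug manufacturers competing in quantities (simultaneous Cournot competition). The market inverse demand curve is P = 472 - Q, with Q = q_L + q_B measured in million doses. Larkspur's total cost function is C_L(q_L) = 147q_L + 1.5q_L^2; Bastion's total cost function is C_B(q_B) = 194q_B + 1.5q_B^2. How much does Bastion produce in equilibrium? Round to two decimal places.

Larkspur's profit: π_L = (472 - Q)q_L - (147q_L + (3/2)q_L²). Setting ∂π_L/∂q_L = 0: 325 - 5q_L - (q_B) = 0.
Bastion's profit: π_B = (472 - Q)q_B - (194q_B + (3/2)q_B²). Setting ∂π_B/∂q_B = 0: 278 - 5q_B - (q_L) = 0.
So q_L = (325 - q_B)/5 and q_B = (278 - q_L)/5.
Solving the pair: q_L = 449/8, q_B = 355/8.

44.38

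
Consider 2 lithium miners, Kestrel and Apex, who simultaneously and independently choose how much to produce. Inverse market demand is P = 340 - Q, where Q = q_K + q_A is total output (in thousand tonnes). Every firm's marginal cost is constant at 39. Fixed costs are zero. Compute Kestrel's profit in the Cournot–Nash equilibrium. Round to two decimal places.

Each firm earns π_i = (340 - Q)q_i - 39q_i.
Setting ∂π_i/∂q_i = 0 with rivals' quantities fixed: 301 - 2q_i - q_j = 0.
With identical firms every q_j equals q_i, so q_j = q_i and 301 = 3q_i, giving q_i = 301/3.
Price P = 340 - 602/3 = 418/3.
Kestrel's profit: (418/3 - 39)·(301/3) = 10066.7778.

10066.78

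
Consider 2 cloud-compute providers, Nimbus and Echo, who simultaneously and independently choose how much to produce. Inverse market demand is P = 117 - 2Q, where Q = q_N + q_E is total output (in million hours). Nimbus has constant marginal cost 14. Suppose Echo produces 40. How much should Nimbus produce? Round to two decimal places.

With the rival's output fixed at 40, Nimbus's profit is π_N = (117 - 2·40 - 2q_N)q_N - (14q_N) = (37 - 2q_N)q_N - (14q_N).
∂π_N/∂q_N = 23 - 4q_N = 0, so q_N = 23/4.

5.75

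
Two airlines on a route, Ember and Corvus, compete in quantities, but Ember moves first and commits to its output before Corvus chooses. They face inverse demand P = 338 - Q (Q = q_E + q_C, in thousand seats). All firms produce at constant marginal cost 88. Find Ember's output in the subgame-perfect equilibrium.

125

The follower Corvus best-responds to any q_E: π_C = (338 - Q)q_C - 88q_C.
Follower FOC: 250 - q_E - 2q_C = 0, so q_C(q_E) = (250 - q_E)/2.
The leader anticipates this reaction. Substituting into P = 338 - Q gives P = 213 - (1/2)q_E, so π_E = (213 - (1/2)q_E)q_E - 88q_E.
The leader's first-order condition 125 - q_E = 0 yields q_E = 125.
Then q_C = (250 - 125)/2 = 125/2.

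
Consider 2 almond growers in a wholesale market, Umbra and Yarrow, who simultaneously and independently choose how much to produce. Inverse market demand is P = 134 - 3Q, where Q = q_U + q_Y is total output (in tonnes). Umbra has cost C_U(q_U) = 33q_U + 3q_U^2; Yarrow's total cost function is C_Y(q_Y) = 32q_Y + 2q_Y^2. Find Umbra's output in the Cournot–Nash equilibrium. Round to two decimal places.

6.34

Umbra's profit: π_U = (134 - 3Q)q_U - (33q_U + 3q_U²). Setting ∂π_U/∂q_U = 0: 101 - 12q_U - 3(q_Y) = 0.
Yarrow's first-order condition: 102 - 10q_Y - 3(q_U) = 0.
Best responses: q_U = (101 - 3q_Y)/12, q_Y = (102 - 3q_U)/10.
Substituting one into the other gives q_U = 704/111 and q_Y = 307/37.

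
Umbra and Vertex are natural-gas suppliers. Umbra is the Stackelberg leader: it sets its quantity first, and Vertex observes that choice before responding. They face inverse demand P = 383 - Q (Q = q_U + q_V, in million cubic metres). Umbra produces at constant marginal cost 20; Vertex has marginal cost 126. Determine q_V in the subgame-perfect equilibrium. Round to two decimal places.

11.25

The follower Vertex best-responds to any q_U: π_V = (383 - Q)q_V - 126q_V.
∂π_V/∂q_V = 257 - q_U - 2q_V = 0 gives the reaction function q_V = (257 - q_U)/2.
Umbra substitutes q_V(q_U) into its own profit: π_U = q_U(383 - q_U - (257 - q_U)/2) - 20q_U = (509/2 - (1/2)q_U)q_U - 20q_U.
The leader's first-order condition 469/2 - q_U = 0 yields q_U = 469/2.
Then q_V = (257 - 469/2)/2 = 45/4.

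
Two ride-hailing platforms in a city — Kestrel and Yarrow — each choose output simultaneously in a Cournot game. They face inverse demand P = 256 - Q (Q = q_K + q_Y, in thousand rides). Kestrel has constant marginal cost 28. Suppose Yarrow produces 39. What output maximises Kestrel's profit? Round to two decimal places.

With the rival's output fixed at 39, Kestrel's profit is π_K = (256 - 39 - q_K)q_K - (28q_K) = (217 - q_K)q_K - (28q_K).
∂π_K/∂q_K = 189 - 2q_K = 0, so q_K = 189/2.

94.50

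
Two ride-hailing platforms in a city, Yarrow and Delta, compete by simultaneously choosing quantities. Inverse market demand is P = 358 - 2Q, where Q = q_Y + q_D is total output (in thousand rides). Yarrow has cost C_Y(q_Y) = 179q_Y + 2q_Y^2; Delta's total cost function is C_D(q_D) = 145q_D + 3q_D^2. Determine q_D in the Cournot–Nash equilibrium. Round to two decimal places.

Yarrow's profit: π_Y = (358 - 2Q)q_Y - (179q_Y + 2q_Y²). Setting ∂π_Y/∂q_Y = 0: 179 - 8q_Y - 2(q_D) = 0.
Delta's profit: π_D = (358 - 2Q)q_D - (145q_D + 3q_D²). Setting ∂π_D/∂q_D = 0: 213 - 10q_D - 2(q_Y) = 0.
So q_Y = (179 - 2q_D)/8 and q_D = (213 - 2q_Y)/10.
Solving the pair: q_Y = 341/19, q_D = 673/38.

17.71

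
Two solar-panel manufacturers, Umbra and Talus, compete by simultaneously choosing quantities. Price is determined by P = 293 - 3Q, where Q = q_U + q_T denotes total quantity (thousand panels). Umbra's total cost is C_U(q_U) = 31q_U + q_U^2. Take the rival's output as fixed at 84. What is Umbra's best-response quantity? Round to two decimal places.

With the rival's output fixed at 84, Umbra's profit is π_U = (293 - 3·84 - 3q_U)q_U - (31q_U + q_U²) = (41 - 3q_U)q_U - (31q_U + q_U²).
∂π_U/∂q_U = 10 - 8q_U = 0, so q_U = 5/4.

1.25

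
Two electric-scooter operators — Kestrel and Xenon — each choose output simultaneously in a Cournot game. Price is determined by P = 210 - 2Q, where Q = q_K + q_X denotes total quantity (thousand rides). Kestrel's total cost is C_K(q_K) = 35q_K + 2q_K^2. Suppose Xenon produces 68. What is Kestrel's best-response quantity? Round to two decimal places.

With the rival's output fixed at 68, Kestrel's profit is π_K = (210 - 2·68 - 2q_K)q_K - (35q_K + 2q_K²) = (74 - 2q_K)q_K - (35q_K + 2q_K²).
∂π_K/∂q_K = 39 - 8q_K = 0, so q_K = 39/8.

4.88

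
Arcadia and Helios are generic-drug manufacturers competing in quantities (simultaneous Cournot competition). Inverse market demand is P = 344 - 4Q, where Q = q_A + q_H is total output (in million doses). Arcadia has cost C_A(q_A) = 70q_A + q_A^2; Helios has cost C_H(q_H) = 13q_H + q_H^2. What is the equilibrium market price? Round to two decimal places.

171.14

Arcadia's profit: π_A = (344 - 4Q)q_A - (70q_A + q_A²). Setting ∂π_A/∂q_A = 0: 274 - 10q_A - 4(q_H) = 0.
Helios's first-order condition: 331 - 10q_H - 4(q_A) = 0.
Best responses: q_A = (274 - 4q_H)/10, q_H = (331 - 4q_A)/10.
Solving the pair: q_A = 118/7, q_H = 369/14.
Total output Q = 605/14, so price P = 344 - 4·(605/14) = 1198/7.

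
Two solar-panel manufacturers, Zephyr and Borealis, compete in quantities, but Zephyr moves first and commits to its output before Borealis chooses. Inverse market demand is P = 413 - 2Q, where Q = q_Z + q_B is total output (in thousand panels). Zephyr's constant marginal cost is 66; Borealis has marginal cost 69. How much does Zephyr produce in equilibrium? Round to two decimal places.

Solve by backward induction. Given q_Z, the follower Borealis maximises π_B = (413 - 2q_Z - 2q_B)q_B - 69q_B.
Setting the follower's marginal profit to zero, 344 - 2q_Z - 4q_B = 0, i.e. q_B = (344 - 2q_Z)/4.
Zephyr substitutes q_B(q_Z) into its own profit: π_Z = q_Z(413 - 2q_Z - (344 - 2q_Z)/2) - 66q_Z = (241 - q_Z)q_Z - 66q_Z.
Maximising: ∂π_Z/∂q_Z = 175 - 2q_Z = 0, giving q_Z = 175/2.
Then q_B = (344 - 2·(175/2))/4 = 169/4.

87.50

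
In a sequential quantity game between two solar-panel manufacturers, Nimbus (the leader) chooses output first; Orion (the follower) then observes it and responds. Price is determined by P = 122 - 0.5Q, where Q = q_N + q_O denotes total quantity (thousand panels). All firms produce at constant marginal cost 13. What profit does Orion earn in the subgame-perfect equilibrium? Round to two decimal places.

The follower Orion best-responds to any q_N: π_O = (122 - 0.5Q)q_O - 13q_O.
∂π_O/∂q_O = 109 - (1/2)q_N - q_O = 0 gives the reaction function q_O = (109 - (1/2)q_N).
The leader anticipates this reaction. Substituting into P = 122 - 0.5Q gives P = 135/2 - (1/4)q_N, so π_N = (135/2 - (1/4)q_N)q_N - 13q_N.
Leader FOC: 109/2 - (1/2)q_N = 0, so q_N = 109.
Then q_O = (109 - (1/2)·109) = 109/2.
Price P = 122 - (1/2)·(327/2) = 161/4.
Orion's profit: (161/4 - 13)·(109/2) = 1485.1250.

1485.13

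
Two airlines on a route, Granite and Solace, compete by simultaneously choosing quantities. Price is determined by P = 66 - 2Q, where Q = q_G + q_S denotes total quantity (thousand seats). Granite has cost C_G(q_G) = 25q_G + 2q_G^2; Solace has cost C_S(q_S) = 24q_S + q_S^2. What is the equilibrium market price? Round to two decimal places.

47.09

Granite's profit: π_G = (66 - 2Q)q_G - (25q_G + 2q_G²). Setting ∂π_G/∂q_G = 0: 41 - 8q_G - 2(q_S) = 0.
Solace's first-order condition: 42 - 6q_S - 2(q_G) = 0.
So q_G = (41 - 2q_S)/8 and q_S = (42 - 2q_G)/6.
Substituting one into the other gives q_G = 81/22 and q_S = 127/22.
Total output Q = 104/11, so price P = 66 - 2·(104/11) = 518/11.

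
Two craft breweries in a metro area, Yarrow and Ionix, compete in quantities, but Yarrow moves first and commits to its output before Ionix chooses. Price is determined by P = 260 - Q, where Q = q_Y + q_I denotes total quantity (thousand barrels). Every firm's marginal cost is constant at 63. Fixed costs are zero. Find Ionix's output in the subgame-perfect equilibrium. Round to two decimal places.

49.25

Solve by backward induction. Given q_Y, the follower Ionix maximises π_I = (260 - q_Y - q_I)q_I - 63q_I.
∂π_I/∂q_I = 197 - q_Y - 2q_I = 0 gives the reaction function q_I = (197 - q_Y)/2.
The leader anticipates this reaction. Substituting into P = 260 - Q gives P = 323/2 - (1/2)q_Y, so π_Y = (323/2 - (1/2)q_Y)q_Y - 63q_Y.
Leader FOC: 197/2 - q_Y = 0, so q_Y = 197/2.
Then q_I = (197 - 197/2)/2 = 197/4.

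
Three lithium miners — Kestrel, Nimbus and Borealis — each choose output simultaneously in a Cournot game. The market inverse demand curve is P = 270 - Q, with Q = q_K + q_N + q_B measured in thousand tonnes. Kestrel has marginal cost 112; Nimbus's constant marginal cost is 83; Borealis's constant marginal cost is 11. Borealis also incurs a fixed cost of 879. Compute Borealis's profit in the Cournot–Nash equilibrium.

Kestrel's profit: π_K = (270 - Q)q_K - (112q_K). Setting ∂π_K/∂q_K = 0: 158 - 2q_K - (q_N + q_B) = 0.
Nimbus's profit: π_N = (270 - Q)q_N - (83q_N). Setting ∂π_N/∂q_N = 0: 187 - 2q_N - (q_K + q_B) = 0.
Borealis's profit: π_B = (270 - Q)q_B - (11q_B). Setting ∂π_B/∂q_B = 0: 259 - 2q_B - (q_K + q_N) = 0.
Summing all 3 equations gives 604 − 4Q = 0, hence Q = 151.
Back-substituting: q_K = (158 − 151) = 7, q_N = (187 − 151) = 36, q_B = (259 − 151) = 108.
Price P = 270 - 151 = 119.
Borealis's profit: (119 - 11)·108 - 879 = 10785.

10785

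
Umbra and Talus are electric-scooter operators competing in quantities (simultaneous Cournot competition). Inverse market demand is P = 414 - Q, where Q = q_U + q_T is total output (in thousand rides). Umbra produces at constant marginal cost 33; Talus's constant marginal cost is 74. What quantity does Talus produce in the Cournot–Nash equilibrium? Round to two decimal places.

99.67

Umbra's profit: π_U = (414 - Q)q_U - (33q_U). Setting ∂π_U/∂q_U = 0: 381 - 2q_U - (q_T) = 0.
Talus's profit: π_T = (414 - Q)q_T - (74q_T). Setting ∂π_T/∂q_T = 0: 340 - 2q_T - (q_U) = 0.
Rearranging gives the reaction functions q_U = (381 - q_T)/2 and q_T = (340 - q_U)/2.
Substituting one into the other gives q_U = 422/3 and q_T = 299/3.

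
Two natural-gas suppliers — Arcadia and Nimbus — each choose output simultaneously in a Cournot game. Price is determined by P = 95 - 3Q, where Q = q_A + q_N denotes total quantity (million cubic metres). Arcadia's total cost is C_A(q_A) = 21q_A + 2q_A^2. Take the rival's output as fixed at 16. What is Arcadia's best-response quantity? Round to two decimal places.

With the rival's output fixed at 16, Arcadia's profit is π_A = (95 - 3·16 - 3q_A)q_A - (21q_A + 2q_A²) = (47 - 3q_A)q_A - (21q_A + 2q_A²).
∂π_A/∂q_A = 26 - 10q_A = 0, so q_A = 13/5.

2.60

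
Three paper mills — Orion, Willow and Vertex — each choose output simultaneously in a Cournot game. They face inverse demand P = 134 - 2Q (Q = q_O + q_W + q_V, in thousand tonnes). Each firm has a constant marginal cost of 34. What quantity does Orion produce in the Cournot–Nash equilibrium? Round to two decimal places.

Each firm earns π_i = (134 - 2Q)q_i - 34q_i.
Setting ∂π_i/∂q_i = 0 with rivals' quantities fixed: 100 - 4q_i - 2·Σ_{j≠i} q_j = 0.
By symmetry each firm produces the same amount; substituting Σ_{j≠i} q_j = 2q_i yields q_i = 100/8 = 25/2.

12.50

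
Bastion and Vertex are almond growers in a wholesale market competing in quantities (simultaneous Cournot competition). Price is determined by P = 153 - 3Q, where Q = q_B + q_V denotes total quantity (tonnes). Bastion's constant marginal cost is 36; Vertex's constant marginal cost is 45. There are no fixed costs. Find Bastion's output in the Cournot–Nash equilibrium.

14

Bastion's profit: π_B = (153 - 3Q)q_B - (36q_B). Setting ∂π_B/∂q_B = 0: 117 - 6q_B - 3(q_V) = 0.
Vertex's first-order condition: 108 - 6q_V - 3(q_B) = 0.
So q_B = (117 - 3q_V)/6 and q_V = (108 - 3q_B)/6.
Solving the pair: q_B = 14, q_V = 11.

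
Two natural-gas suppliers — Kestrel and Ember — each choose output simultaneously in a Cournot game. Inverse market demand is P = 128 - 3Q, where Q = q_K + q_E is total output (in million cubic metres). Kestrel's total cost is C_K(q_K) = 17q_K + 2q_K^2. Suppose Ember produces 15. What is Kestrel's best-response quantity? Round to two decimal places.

With the rival's output fixed at 15, Kestrel's profit is π_K = (128 - 3·15 - 3q_K)q_K - (17q_K + 2q_K²) = (83 - 3q_K)q_K - (17q_K + 2q_K²).
∂π_K/∂q_K = 66 - 10q_K = 0, so q_K = 33/5.

6.60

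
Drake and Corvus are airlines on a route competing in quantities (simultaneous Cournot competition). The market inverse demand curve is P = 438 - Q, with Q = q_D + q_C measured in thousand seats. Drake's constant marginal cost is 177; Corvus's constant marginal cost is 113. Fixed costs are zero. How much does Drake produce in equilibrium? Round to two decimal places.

Drake's profit: π_D = (438 - Q)q_D - (177q_D). Setting ∂π_D/∂q_D = 0: 261 - 2q_D - (q_C) = 0.
Corvus's first-order condition: 325 - 2q_C - (q_D) = 0.
Rearranging gives the reaction functions q_D = (261 - q_C)/2 and q_C = (325 - q_D)/2.
Solving the pair: q_D = 197/3, q_C = 389/3.

65.67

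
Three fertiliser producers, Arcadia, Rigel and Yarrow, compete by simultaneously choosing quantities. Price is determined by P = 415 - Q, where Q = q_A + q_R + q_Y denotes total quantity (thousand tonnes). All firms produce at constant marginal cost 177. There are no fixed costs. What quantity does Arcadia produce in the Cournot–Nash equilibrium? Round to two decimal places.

A representative firm's profit is π_i = q_i(415 - Q) - 177q_i.
Setting ∂π_i/∂q_i = 0 with rivals' quantities fixed: 238 - 2q_i - Σ_{j≠i} q_j = 0.
With identical firms every q_j equals q_i, so Σ_{j≠i} q_j = 2q_i and 238 = 4q_i, giving q_i = 119/2.

59.50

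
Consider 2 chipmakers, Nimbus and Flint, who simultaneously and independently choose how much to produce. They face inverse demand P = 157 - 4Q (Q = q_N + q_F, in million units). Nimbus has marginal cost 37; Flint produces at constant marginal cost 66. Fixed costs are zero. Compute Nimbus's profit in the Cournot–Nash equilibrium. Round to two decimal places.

Nimbus's profit: π_N = (157 - 4Q)q_N - (37q_N). Setting ∂π_N/∂q_N = 0: 120 - 8q_N - 4(q_F) = 0.
Flint's first-order condition: 91 - 8q_F - 4(q_N) = 0.
Rearranging gives the reaction functions q_N = (120 - 4q_F)/8 and q_F = (91 - 4q_N)/8.
Substituting one into the other gives q_N = 149/12 and q_F = 31/6.
Price P = 157 - 4·(211/12) = 260/3.
Nimbus's profit: (260/3 - 37)·(149/12) = 616.6944.

616.69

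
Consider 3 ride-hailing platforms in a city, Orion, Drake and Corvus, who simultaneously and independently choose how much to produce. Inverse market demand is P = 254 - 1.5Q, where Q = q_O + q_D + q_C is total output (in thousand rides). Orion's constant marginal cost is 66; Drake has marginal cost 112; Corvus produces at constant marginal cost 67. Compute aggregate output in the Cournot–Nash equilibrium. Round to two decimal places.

Orion's profit: π_O = (254 - 1.5Q)q_O - (66q_O). Setting ∂π_O/∂q_O = 0: 188 - 3q_O - (3/2)(q_D + q_C) = 0.
Drake's first-order condition: 142 - 3q_D - (3/2)(q_O + q_C) = 0.
Corvus's profit: π_C = (254 - 1.5Q)q_C - (67q_C). Setting ∂π_C/∂q_C = 0: 187 - 3q_C - (3/2)(q_O + q_D) = 0.
Summing all 3 equations gives 517 − 6Q = 0, hence Q = 517/6.
Back-substituting: q_O = (188 − 517/4)/(3/2) = 235/6, q_D = (142 − 517/4)/(3/2) = 17/2, q_C = (187 − 517/4)/(3/2) = 77/2.
Total output Q = 235/6 + 17/2 + 77/2 = 517/6.

86.17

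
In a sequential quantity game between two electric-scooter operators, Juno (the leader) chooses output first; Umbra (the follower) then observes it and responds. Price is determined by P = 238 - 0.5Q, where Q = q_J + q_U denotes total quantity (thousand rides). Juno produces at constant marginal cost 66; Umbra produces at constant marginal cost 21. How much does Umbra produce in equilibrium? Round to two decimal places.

153.50

Solve by backward induction. Given q_J, the follower Umbra maximises π_U = (238 - (1/2)q_J - (1/2)q_U)q_U - 21q_U.
Setting the follower's marginal profit to zero, 217 - (1/2)q_J - q_U = 0, i.e. q_U = (217 - (1/2)q_J).
The leader anticipates this reaction. Substituting into P = 238 - 0.5Q gives P = 259/2 - (1/4)q_J, so π_J = (259/2 - (1/4)q_J)q_J - 66q_J.
The leader's first-order condition 127/2 - (1/2)q_J = 0 yields q_J = 127.
Then q_U = (217 - (1/2)·127) = 307/2.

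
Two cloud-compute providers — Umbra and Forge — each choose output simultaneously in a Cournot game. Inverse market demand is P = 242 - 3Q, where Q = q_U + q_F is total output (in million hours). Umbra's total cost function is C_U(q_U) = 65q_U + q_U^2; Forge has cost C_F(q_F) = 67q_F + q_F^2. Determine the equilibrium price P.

146

Umbra's profit: π_U = (242 - 3Q)q_U - (65q_U + q_U²). Setting ∂π_U/∂q_U = 0: 177 - 8q_U - 3(q_F) = 0.
Forge's profit: π_F = (242 - 3Q)q_F - (67q_F + q_F²). Setting ∂π_F/∂q_F = 0: 175 - 8q_F - 3(q_U) = 0.
Rearranging gives the reaction functions q_U = (177 - 3q_F)/8 and q_F = (175 - 3q_U)/8.
Solving the pair: q_U = 81/5, q_F = 79/5.
Total output Q = 32, so price P = 242 - 3·32 = 146.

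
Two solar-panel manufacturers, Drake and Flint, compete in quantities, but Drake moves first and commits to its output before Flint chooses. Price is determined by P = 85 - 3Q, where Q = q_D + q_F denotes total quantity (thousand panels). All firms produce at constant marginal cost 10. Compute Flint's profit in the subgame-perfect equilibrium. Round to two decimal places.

117.19

The follower Flint best-responds to any q_D: π_F = (85 - 3Q)q_F - 10q_F.
∂π_F/∂q_F = 75 - 3q_D - 6q_F = 0 gives the reaction function q_F = (75 - 3q_D)/6.
The leader anticipates this reaction. Substituting into P = 85 - 3Q gives P = 95/2 - (3/2)q_D, so π_D = (95/2 - (3/2)q_D)q_D - 10q_D.
Maximising: ∂π_D/∂q_D = 75/2 - 3q_D = 0, giving q_D = 25/2.
Then q_F = (75 - 3·(25/2))/6 = 25/4.
Price P = 85 - 3·(75/4) = 115/4.
Flint's profit: (115/4 - 10)·(25/4) = 1875/16.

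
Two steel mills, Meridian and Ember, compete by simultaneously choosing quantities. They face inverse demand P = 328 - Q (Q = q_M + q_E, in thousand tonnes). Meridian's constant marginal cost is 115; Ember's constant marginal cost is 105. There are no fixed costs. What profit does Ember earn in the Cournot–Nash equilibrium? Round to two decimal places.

6032.11

Meridian's profit: π_M = (328 - Q)q_M - (115q_M). Setting ∂π_M/∂q_M = 0: 213 - 2q_M - (q_E) = 0.
Ember's first-order condition: 223 - 2q_E - (q_M) = 0.
Rearranging gives the reaction functions q_M = (213 - q_E)/2 and q_E = (223 - q_M)/2.
Solving the pair: q_M = 203/3, q_E = 233/3.
Price P = 328 - 436/3 = 548/3.
Ember's profit: (548/3 - 105)·(233/3) = 6032.1111.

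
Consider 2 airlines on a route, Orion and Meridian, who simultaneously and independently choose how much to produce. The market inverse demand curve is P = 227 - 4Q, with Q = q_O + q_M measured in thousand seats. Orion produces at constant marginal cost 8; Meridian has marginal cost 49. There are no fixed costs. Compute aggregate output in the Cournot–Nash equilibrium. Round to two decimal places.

Orion's profit: π_O = (227 - 4Q)q_O - (8q_O). Setting ∂π_O/∂q_O = 0: 219 - 8q_O - 4(q_M) = 0.
Meridian's first-order condition: 178 - 8q_M - 4(q_O) = 0.
Best responses: q_O = (219 - 4q_M)/8, q_M = (178 - 4q_O)/8.
Substituting one into the other gives q_O = 65/3 and q_M = 137/12.
Total output Q = 65/3 + 137/12 = 397/12.

33.08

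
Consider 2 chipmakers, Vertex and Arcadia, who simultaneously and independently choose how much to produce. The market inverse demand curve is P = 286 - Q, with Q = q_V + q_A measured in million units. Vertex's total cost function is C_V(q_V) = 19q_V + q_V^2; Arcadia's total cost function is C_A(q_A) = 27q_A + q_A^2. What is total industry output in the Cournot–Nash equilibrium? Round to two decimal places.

Vertex's profit: π_V = (286 - Q)q_V - (19q_V + q_V²). Setting ∂π_V/∂q_V = 0: 267 - 4q_V - (q_A) = 0.
Arcadia's profit: π_A = (286 - Q)q_A - (27q_A + q_A²). Setting ∂π_A/∂q_A = 0: 259 - 4q_A - (q_V) = 0.
Best responses: q_V = (267 - q_A)/4, q_A = (259 - q_V)/4.
Solving the pair: q_V = 809/15, q_A = 769/15.
Total output Q = 809/15 + 769/15 = 526/5.

105.20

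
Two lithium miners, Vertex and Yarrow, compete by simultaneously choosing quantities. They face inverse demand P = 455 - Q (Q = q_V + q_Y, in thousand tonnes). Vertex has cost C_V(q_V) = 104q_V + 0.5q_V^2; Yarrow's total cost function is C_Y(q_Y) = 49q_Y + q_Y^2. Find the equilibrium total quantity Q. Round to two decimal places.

Vertex's profit: π_V = (455 - Q)q_V - (104q_V + (1/2)q_V²). Setting ∂π_V/∂q_V = 0: 351 - 3q_V - (q_Y) = 0.
Yarrow's first-order condition: 406 - 4q_Y - (q_V) = 0.
Rearranging gives the reaction functions q_V = (351 - q_Y)/3 and q_Y = (406 - q_V)/4.
Solving the pair: q_V = 998/11, q_Y = 867/11.
Total output Q = 998/11 + 867/11 = 1865/11.

169.55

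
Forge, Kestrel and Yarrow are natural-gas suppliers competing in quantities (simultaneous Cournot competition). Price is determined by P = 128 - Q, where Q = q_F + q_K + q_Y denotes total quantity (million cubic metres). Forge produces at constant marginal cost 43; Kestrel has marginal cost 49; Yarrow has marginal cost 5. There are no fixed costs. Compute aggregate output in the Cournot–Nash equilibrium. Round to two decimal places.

71.75

Forge's profit: π_F = (128 - Q)q_F - (43q_F). Setting ∂π_F/∂q_F = 0: 85 - 2q_F - (q_K + q_Y) = 0.
Kestrel's first-order condition: 79 - 2q_K - (q_F + q_Y) = 0.
Yarrow's first-order condition: 123 - 2q_Y - (q_F + q_K) = 0.
Adding the 3 first-order conditions: 287 − 4Q = 0, so Q = 287/4.
Back-substituting: q_F = (85 − 287/4) = 53/4, q_K = (79 − 287/4) = 29/4, q_Y = (123 − 287/4) = 205/4.
Total output Q = 53/4 + 29/4 + 205/4 = 287/4.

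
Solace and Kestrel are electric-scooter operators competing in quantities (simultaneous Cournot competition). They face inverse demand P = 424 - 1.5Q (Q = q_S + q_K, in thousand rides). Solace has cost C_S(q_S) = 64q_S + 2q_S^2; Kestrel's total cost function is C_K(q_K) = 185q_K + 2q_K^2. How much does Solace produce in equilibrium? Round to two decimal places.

46.24

Solace's profit: π_S = (424 - 1.5Q)q_S - (64q_S + 2q_S²). Setting ∂π_S/∂q_S = 0: 360 - 7q_S - (3/2)(q_K) = 0.
Kestrel's profit: π_K = (424 - 1.5Q)q_K - (185q_K + 2q_K²). Setting ∂π_K/∂q_K = 0: 239 - 7q_K - (3/2)(q_S) = 0.
So q_S = (360 - (3/2)q_K)/7 and q_K = (239 - (3/2)q_S)/7.
Substituting one into the other gives q_S = 786/17 and q_K = 412/17.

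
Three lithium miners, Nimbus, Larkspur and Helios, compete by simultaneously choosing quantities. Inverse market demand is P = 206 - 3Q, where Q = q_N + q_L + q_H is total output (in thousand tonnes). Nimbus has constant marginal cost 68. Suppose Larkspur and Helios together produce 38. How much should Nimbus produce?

With rivals' combined output fixed at 38, Nimbus's profit is π_N = (206 - 3·38 - 3q_N)q_N - (68q_N) = (92 - 3q_N)q_N - (68q_N).
∂π_N/∂q_N = 24 - 6q_N = 0, so q_N = 4.

4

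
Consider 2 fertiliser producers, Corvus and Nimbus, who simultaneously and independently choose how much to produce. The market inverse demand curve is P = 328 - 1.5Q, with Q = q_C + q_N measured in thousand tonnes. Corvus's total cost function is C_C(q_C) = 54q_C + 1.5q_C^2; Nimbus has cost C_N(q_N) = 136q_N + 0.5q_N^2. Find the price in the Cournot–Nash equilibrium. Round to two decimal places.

Corvus's profit: π_C = (328 - 1.5Q)q_C - (54q_C + (3/2)q_C²). Setting ∂π_C/∂q_C = 0: 274 - 6q_C - (3/2)(q_N) = 0.
Nimbus's first-order condition: 192 - 4q_N - (3/2)(q_C) = 0.
Rearranging gives the reaction functions q_C = (274 - (3/2)q_N)/6 and q_N = (192 - (3/2)q_C)/4.
Solving the pair: q_C = 37.1494, q_N = 988/29.
Total output Q = 71.2184, so price P = 328 - (3/2)·71.2184 = 221.1724.

221.17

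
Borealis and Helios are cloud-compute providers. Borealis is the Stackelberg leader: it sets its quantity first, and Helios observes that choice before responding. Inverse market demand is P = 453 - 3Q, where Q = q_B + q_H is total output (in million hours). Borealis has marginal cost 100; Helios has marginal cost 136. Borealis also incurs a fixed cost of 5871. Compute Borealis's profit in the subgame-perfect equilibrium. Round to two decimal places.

434.04

The follower Helios best-responds to any q_B: π_H = (453 - 3Q)q_H - 136q_H.
Follower FOC: 317 - 3q_B - 6q_H = 0, so q_H(q_B) = (317 - 3q_B)/6.
The leader anticipates this reaction. Substituting into P = 453 - 3Q gives P = 589/2 - (3/2)q_B, so π_B = (589/2 - (3/2)q_B)q_B - 100q_B.
Maximising: ∂π_B/∂q_B = 389/2 - 3q_B = 0, giving q_B = 389/6.
Then q_H = (317 - 3·(389/6))/6 = 245/12.
Price P = 453 - 3·(341/4) = 789/4.
Borealis's profit: (789/4 - 100)·(389/6) - 5871 = 434.0417.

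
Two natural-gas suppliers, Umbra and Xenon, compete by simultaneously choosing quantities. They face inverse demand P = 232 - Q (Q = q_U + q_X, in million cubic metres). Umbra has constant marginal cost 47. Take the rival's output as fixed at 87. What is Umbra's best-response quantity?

With the rival's output fixed at 87, Umbra's profit is π_U = (232 - 87 - q_U)q_U - (47q_U) = (145 - q_U)q_U - (47q_U).
∂π_U/∂q_U = 98 - 2q_U = 0, so q_U = 49.

49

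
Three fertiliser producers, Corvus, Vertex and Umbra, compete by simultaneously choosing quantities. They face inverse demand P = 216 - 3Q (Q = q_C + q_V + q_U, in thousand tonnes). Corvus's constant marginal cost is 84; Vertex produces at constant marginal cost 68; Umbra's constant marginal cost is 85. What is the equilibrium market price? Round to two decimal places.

Corvus's profit: π_C = (216 - 3Q)q_C - (84q_C). Setting ∂π_C/∂q_C = 0: 132 - 6q_C - 3(q_V + q_U) = 0.
Vertex's first-order condition: 148 - 6q_V - 3(q_C + q_U) = 0.
Umbra's first-order condition: 131 - 6q_U - 3(q_C + q_V) = 0.
Adding the 3 first-order conditions: 411 − 12Q = 0, so Q = 137/4.
Back-substituting: q_C = (132 − 411/4)/3 = 39/4, q_V = (148 − 411/4)/3 = 181/12, q_U = (131 − 411/4)/3 = 113/12.
Total output Q = 137/4, so price P = 216 - 3·(137/4) = 453/4.

113.25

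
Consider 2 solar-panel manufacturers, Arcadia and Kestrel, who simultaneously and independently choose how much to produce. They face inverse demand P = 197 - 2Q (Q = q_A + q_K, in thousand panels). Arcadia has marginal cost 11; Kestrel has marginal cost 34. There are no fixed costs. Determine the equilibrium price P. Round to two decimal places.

Arcadia's profit: π_A = (197 - 2Q)q_A - (11q_A). Setting ∂π_A/∂q_A = 0: 186 - 4q_A - 2(q_K) = 0.
Kestrel's first-order condition: 163 - 4q_K - 2(q_A) = 0.
Rearranging gives the reaction functions q_A = (186 - 2q_K)/4 and q_K = (163 - 2q_A)/4.
Substituting one into the other gives q_A = 209/6 and q_K = 70/3.
Total output Q = 349/6, so price P = 197 - 2·(349/6) = 242/3.

80.67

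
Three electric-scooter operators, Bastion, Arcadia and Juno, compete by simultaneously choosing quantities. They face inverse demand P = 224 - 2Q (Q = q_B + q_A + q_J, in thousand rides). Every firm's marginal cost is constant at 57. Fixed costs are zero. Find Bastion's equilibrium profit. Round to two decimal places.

Each firm earns π_i = (224 - 2Q)q_i - 57q_i.
First-order condition (treating rivals' output as given): 167 - 4q_i - 2·Σ_{j≠i} q_j = 0.
By symmetry each firm produces the same amount; substituting Σ_{j≠i} q_j = 2q_i yields q_i = 167/8.
Price P = 224 - 2·(501/8) = 395/4.
Bastion's profit: (395/4 - 57)·(167/8) = 871.5313.

871.53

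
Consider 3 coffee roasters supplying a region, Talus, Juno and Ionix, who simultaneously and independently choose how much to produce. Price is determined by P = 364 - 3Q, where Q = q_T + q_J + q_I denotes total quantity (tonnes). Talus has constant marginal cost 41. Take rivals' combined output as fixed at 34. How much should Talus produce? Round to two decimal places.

36.83

With rivals' combined output fixed at 34, Talus's profit is π_T = (364 - 3·34 - 3q_T)q_T - (41q_T) = (262 - 3q_T)q_T - (41q_T).
∂π_T/∂q_T = 221 - 6q_T = 0, so q_T = 221/6.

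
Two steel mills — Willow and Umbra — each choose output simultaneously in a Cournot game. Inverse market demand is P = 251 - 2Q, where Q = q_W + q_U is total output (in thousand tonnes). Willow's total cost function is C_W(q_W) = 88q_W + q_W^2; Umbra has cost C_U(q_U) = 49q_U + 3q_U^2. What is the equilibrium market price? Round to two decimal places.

175.57

Willow's profit: π_W = (251 - 2Q)q_W - (88q_W + q_W²). Setting ∂π_W/∂q_W = 0: 163 - 6q_W - 2(q_U) = 0.
Umbra's first-order condition: 202 - 10q_U - 2(q_W) = 0.
Best responses: q_W = (163 - 2q_U)/6, q_U = (202 - 2q_W)/10.
Solving the pair: q_W = 613/28, q_U = 443/28.
Total output Q = 264/7, so price P = 251 - 2·(264/7) = 1229/7.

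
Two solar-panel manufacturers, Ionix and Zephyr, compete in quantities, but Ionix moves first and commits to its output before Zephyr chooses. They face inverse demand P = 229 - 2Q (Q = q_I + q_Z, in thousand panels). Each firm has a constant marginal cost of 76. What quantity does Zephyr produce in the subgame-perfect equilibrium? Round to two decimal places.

19.13

The follower Zephyr best-responds to any q_I: π_Z = (229 - 2Q)q_Z - 76q_Z.
∂π_Z/∂q_Z = 153 - 2q_I - 4q_Z = 0 gives the reaction function q_Z = (153 - 2q_I)/4.
The leader anticipates this reaction. Substituting into P = 229 - 2Q gives P = 305/2 - q_I, so π_I = (305/2 - q_I)q_I - 76q_I.
Leader FOC: 153/2 - 2q_I = 0, so q_I = 153/4.
Then q_Z = (153 - 2·(153/4))/4 = 153/8.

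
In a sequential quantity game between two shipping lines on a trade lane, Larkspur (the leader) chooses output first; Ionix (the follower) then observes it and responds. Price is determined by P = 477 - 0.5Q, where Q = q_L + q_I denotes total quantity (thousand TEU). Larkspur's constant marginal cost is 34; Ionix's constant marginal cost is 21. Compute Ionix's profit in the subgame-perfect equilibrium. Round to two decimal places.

The follower Ionix best-responds to any q_L: π_I = (477 - 0.5Q)q_I - 21q_I.
Setting the follower's marginal profit to zero, 456 - (1/2)q_L - q_I = 0, i.e. q_I = (456 - (1/2)q_L).
Larkspur substitutes q_I(q_L) into its own profit: π_L = q_L(477 - (1/2)q_L - (456 - (1/2)q_L)/2) - 34q_L = (249 - (1/4)q_L)q_L - 34q_L.
Maximising: ∂π_L/∂q_L = 215 - (1/2)q_L = 0, giving q_L = 430.
Then q_I = (456 - (1/2)·430) = 241.
Price P = 477 - (1/2)·671 = 283/2.
Ionix's profit: (283/2 - 21)·241 = 29040.5000.

29040.50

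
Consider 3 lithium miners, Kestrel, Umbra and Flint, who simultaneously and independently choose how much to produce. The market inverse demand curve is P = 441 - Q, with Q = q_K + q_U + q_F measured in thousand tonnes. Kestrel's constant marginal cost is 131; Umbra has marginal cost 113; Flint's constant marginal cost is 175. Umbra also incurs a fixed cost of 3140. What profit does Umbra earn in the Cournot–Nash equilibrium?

Kestrel's profit: π_K = (441 - Q)q_K - (131q_K). Setting ∂π_K/∂q_K = 0: 310 - 2q_K - (q_U + q_F) = 0.
Umbra's first-order condition: 328 - 2q_U - (q_K + q_F) = 0.
Flint's first-order condition: 266 - 2q_F - (q_K + q_U) = 0.
Adding the 3 conditions: 904 − 2Q − 2Q = 0, i.e. Q = 226.
Back-substituting: q_K = (310 − 226) = 84, q_U = (328 − 226) = 102, q_F = (266 − 226) = 40.
Price P = 441 - 226 = 215.
Umbra's profit: (215 - 113)·102 - 3140 = 7264.

7264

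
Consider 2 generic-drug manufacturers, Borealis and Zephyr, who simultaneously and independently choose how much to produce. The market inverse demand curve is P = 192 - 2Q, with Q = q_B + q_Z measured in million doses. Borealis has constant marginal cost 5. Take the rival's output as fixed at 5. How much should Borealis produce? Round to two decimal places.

With the rival's output fixed at 5, Borealis's profit is π_B = (192 - 2·5 - 2q_B)q_B - (5q_B) = (182 - 2q_B)q_B - (5q_B).
∂π_B/∂q_B = 177 - 4q_B = 0, so q_B = 177/4.

44.25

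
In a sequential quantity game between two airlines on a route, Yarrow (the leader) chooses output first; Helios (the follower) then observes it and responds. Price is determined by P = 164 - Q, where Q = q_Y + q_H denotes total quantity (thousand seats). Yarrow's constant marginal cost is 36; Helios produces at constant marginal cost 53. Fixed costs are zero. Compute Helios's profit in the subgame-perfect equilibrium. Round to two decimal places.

The follower Helios best-responds to any q_Y: π_H = (164 - Q)q_H - 53q_H.
Follower FOC: 111 - q_Y - 2q_H = 0, so q_H(q_Y) = (111 - q_Y)/2.
Yarrow substitutes q_H(q_Y) into its own profit: π_Y = q_Y(164 - q_Y - (111 - q_Y)/2) - 36q_Y = (217/2 - (1/2)q_Y)q_Y - 36q_Y.
The leader's first-order condition 145/2 - q_Y = 0 yields q_Y = 145/2.
Then q_H = (111 - 145/2)/2 = 77/4.
Price P = 164 - 367/4 = 289/4.
Helios's profit: (289/4 - 53)·(77/4) = 370.5625.

370.56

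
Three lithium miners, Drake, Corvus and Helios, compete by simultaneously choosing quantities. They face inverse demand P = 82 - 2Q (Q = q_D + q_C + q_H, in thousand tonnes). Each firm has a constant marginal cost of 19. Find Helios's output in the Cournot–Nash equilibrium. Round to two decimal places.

7.88

Each firm earns π_i = (82 - 2Q)q_i - 19q_i.
Setting ∂π_i/∂q_i = 0 with rivals' quantities fixed: 63 - 4q_i - 2·Σ_{j≠i} q_j = 0.
By symmetry each firm produces the same amount; substituting Σ_{j≠i} q_j = 2q_i yields q_i = 63/8.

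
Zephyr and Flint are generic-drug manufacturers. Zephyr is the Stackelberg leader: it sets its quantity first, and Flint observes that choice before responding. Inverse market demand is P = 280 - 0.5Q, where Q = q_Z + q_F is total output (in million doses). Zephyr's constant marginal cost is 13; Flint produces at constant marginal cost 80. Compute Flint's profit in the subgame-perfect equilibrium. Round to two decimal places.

Solve by backward induction. Given q_Z, the follower Flint maximises π_F = (280 - (1/2)q_Z - (1/2)q_F)q_F - 80q_F.
Setting the follower's marginal profit to zero, 200 - (1/2)q_Z - q_F = 0, i.e. q_F = (200 - (1/2)q_Z).
The leader anticipates this reaction. Substituting into P = 280 - 0.5Q gives P = 180 - (1/4)q_Z, so π_Z = (180 - (1/4)q_Z)q_Z - 13q_Z.
Maximising: ∂π_Z/∂q_Z = 167 - (1/2)q_Z = 0, giving q_Z = 334.
Then q_F = (200 - (1/2)·334) = 33.
Price P = 280 - (1/2)·367 = 193/2.
Flint's profit: (193/2 - 80)·33 = 1089/2.

544.50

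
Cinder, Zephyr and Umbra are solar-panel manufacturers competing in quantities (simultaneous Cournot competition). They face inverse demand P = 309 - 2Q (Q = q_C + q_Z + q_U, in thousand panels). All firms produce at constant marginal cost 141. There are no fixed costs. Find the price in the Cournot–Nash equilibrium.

A representative firm's profit is π_i = q_i(309 - 2Q) - 141q_i.
Setting ∂π_i/∂q_i = 0 with rivals' quantities fixed: 168 - 4q_i - 2·Σ_{j≠i} q_j = 0.
With identical firms every q_j equals q_i, so Σ_{j≠i} q_j = 2q_i and 168 = 8q_i, giving q_i = 21.
Total output Q = 63, so price P = 309 - 2·63 = 183.

183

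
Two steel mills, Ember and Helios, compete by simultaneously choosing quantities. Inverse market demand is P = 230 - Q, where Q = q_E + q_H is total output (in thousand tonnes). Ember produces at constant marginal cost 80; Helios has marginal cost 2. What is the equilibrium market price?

Ember's profit: π_E = (230 - Q)q_E - (80q_E). Setting ∂π_E/∂q_E = 0: 150 - 2q_E - (q_H) = 0.
Helios's first-order condition: 228 - 2q_H - (q_E) = 0.
Best responses: q_E = (150 - q_H)/2, q_H = (228 - q_E)/2.
Substituting one into the other gives q_E = 24 and q_H = 102.
Total output Q = 126, so price P = 230 - 126 = 104.

104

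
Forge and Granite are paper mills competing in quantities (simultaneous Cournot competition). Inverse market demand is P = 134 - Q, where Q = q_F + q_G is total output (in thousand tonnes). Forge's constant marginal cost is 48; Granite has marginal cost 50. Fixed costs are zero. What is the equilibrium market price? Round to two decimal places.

Forge's profit: π_F = (134 - Q)q_F - (48q_F). Setting ∂π_F/∂q_F = 0: 86 - 2q_F - (q_G) = 0.
Granite's first-order condition: 84 - 2q_G - (q_F) = 0.
Best responses: q_F = (86 - q_G)/2, q_G = (84 - q_F)/2.
Solving the pair: q_F = 88/3, q_G = 82/3.
Total output Q = 170/3, so price P = 134 - 170/3 = 232/3.

77.33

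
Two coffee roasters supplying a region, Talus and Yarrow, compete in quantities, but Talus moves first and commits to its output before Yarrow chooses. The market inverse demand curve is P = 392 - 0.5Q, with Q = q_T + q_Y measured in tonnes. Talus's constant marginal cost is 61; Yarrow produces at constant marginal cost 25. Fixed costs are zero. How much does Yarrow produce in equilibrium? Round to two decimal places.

The follower Yarrow best-responds to any q_T: π_Y = (392 - 0.5Q)q_Y - 25q_Y.
Setting the follower's marginal profit to zero, 367 - (1/2)q_T - q_Y = 0, i.e. q_Y = (367 - (1/2)q_T).
Talus substitutes q_Y(q_T) into its own profit: π_T = q_T(392 - (1/2)q_T - (367 - (1/2)q_T)/2) - 61q_T = (417/2 - (1/4)q_T)q_T - 61q_T.
Leader FOC: 295/2 - (1/2)q_T = 0, so q_T = 295.
Then q_Y = (367 - (1/2)·295) = 439/2.

219.50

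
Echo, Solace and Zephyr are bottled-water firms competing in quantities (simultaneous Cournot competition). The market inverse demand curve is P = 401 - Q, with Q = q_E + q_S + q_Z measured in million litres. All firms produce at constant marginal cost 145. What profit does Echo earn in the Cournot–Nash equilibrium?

4096

Each firm earns π_i = (401 - Q)q_i - 145q_i.
First-order condition (treating rivals' output as given): 256 - 2q_i - Σ_{j≠i} q_j = 0.
With identical firms every q_j equals q_i, so Σ_{j≠i} q_j = 2q_i and 256 = 4q_i, giving q_i = 64.
Price P = 401 - 192 = 209.
Echo's profit: (209 - 145)·64 = 4096.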